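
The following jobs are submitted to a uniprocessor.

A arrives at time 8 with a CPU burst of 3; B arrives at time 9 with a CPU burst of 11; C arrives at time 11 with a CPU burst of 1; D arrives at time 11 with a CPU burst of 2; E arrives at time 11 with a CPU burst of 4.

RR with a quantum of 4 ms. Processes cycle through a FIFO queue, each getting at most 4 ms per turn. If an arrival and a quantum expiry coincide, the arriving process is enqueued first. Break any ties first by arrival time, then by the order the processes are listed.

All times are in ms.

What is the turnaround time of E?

Timeline: | idle 0-8 | A 8-11 | B 11-15 | C 15-16 | D 16-18 | E 18-22 | B 22-29 |
Completion: A=11  B=29  C=16  D=18  E=22
Turnaround(E) = completion − arrival = 22 − 11 = 11

11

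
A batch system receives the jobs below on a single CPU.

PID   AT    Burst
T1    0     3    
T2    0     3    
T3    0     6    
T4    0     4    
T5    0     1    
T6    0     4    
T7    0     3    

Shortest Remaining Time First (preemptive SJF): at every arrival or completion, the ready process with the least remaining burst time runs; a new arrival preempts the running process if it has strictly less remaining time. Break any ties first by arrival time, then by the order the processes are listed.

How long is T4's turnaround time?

Timeline: | T5 0-1 | T1 1-4 | T2 4-7 | T7 7-10 | T4 10-14 | T6 14-18 | T3 18-24 |
Completion: T1=4  T2=7  T3=24  T4=14  T5=1  T6=18  T7=10
Turnaround(T4) = completion − arrival = 14 − 0 = 14

14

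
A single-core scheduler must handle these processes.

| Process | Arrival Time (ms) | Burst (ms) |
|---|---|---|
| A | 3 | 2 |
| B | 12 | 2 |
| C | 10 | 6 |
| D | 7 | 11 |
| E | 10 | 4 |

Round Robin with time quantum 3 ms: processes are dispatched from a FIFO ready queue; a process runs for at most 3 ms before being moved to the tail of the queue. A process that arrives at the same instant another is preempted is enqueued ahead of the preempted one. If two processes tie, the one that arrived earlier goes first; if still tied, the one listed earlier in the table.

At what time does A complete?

Timeline: | idle 0-3 | A 3-5 | idle 5-7 | D 7-10 | C 10-13 | E 13-16 | D 16-19 | B 19-21 | C 21-24 | E 24-25 | D 25-30 |
Completion: A=5  B=21  C=24  D=30  E=25
Turnaround (C−A): A=2  B=9  C=14  D=23  E=15

5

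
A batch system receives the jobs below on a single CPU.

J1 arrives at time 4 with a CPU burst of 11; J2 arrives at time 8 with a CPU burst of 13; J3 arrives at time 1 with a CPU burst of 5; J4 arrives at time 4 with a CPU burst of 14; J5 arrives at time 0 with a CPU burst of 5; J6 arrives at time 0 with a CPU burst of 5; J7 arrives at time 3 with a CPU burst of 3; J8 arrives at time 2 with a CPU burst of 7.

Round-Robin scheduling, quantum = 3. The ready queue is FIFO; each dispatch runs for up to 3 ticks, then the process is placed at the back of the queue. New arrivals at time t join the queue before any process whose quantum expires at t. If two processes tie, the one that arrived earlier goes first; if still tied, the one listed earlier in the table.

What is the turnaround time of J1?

50

Gantt: | J5 0-3 | J6 3-6 | J3 6-9 | J8 9-12 | J7 12-15 | J5 15-17 | J1 17-20 | J4 20-23 | J6 23-25 | J2 25-28 | J3 28-30 | J8 30-33 | J1 33-36 | J4 36-39 | J2 39-42 | J8 42-43 | J1 43-46 | J4 46-49 | J2 49-52 | J1 52-54 | J4 54-57 | J2 57-60 | J4 60-62 | J2 62-63 |
Completion: J1=54  J2=63  J3=30  J4=62  J5=17  J6=25  J7=15  J8=43
Turnaround(J1) = completion − arrival = 54 − 4 = 50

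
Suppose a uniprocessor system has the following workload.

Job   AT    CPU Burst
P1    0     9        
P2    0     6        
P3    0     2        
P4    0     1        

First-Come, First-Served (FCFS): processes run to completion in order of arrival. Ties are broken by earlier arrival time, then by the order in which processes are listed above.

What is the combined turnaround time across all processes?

Schedule: | P1 0-9 | P2 9-15 | P3 15-17 | P4 17-18 |
Completion: P1=9  P2=15  P3=17  P4=18
Turnaround (C−A): P1=9  P2=15  P3=17  P4=18
Turnaround = completion − arrival: P1=9, P2=15, P3=17, P4=18
Total turnaround = 9 + 15 + 17 + 18 = 59

59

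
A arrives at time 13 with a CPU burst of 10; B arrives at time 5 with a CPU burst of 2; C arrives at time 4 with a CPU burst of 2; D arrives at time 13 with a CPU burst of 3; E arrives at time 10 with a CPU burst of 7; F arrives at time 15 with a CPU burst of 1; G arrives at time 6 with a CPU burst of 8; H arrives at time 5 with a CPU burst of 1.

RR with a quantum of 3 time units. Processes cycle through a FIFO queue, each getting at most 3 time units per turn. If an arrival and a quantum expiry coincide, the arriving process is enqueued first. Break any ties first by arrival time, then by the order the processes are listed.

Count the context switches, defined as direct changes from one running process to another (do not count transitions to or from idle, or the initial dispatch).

13

Schedule: | idle 0-4 | C 4-6 | B 6-8 | H 8-9 | G 9-12 | E 12-15 | G 15-18 | A 18-21 | D 21-24 | F 24-25 | E 25-28 | G 28-30 | A 30-33 | E 33-34 | A 34-38 |
Completion: A=38  B=8  C=6  D=24  E=34  F=25  G=30  H=9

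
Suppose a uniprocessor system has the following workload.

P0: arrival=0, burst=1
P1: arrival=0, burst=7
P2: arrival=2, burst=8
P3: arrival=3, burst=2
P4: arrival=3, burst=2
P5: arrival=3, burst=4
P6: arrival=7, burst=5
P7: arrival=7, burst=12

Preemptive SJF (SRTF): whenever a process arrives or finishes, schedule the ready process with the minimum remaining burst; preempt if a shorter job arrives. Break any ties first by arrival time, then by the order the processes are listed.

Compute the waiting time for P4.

2

Gantt: | P0 0-1 | P1 1-3 | P3 3-5 | P4 5-7 | P5 7-11 | P1 11-16 | P6 16-21 | P2 21-29 | P7 29-41 |
Completion: P0=1  P1=16  P2=29  P3=5  P4=7  P5=11  P6=21  P7=41
Turnaround (C−A): P0=1  P1=16  P2=27  P3=2  P4=4  P5=8  P6=14  P7=34
Waiting(P4) = turnaround − burst = 4 − 2 = 2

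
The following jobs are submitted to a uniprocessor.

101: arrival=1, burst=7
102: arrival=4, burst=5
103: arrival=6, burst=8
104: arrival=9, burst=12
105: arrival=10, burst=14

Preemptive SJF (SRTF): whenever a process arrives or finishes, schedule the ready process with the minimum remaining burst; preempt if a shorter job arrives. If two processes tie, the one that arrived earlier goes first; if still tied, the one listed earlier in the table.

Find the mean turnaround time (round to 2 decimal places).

Gantt: | idle 0-1 | 101 1-8 | 102 8-13 | 103 13-21 | 104 21-33 | 105 33-47 |
Completion: 101=8  102=13  103=21  104=33  105=47
Turnaround (C−A): 101=7  102=9  103=15  104=24  105=37
Turnaround times: 101=7, 102=9, 103=15, 104=24, 105=37
Average turnaround = (7+9+15+24+37) / 5 = 92/5 = 18.40

18.40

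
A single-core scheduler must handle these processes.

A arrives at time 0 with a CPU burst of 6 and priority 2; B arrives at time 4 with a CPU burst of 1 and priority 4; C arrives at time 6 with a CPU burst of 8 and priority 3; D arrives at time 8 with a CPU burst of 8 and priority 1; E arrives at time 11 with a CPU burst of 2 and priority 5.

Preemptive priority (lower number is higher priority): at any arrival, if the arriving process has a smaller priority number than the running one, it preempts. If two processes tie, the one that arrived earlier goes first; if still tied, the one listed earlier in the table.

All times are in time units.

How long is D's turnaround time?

8

Gantt: | A 0-6 | C 6-8 | D 8-16 | C 16-22 | B 22-23 | E 23-25 |
Completion: A=6  B=23  C=22  D=16  E=25
Turnaround (C−A): A=6  B=19  C=16  D=8  E=14
Turnaround(D) = completion − arrival = 16 − 8 = 8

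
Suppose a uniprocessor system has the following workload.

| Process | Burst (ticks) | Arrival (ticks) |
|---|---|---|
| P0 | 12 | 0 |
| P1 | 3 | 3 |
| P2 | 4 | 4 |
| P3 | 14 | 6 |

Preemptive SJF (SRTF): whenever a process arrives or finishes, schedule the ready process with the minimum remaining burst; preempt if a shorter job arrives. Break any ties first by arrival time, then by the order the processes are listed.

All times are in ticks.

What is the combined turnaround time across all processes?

55

Schedule: | P0 0-3 | P1 3-6 | P2 6-10 | P0 10-19 | P3 19-33 |
Completion: P0=19  P1=6  P2=10  P3=33
Turnaround = completion − arrival: P0=19, P1=3, P2=6, P3=27
Total turnaround = 19 + 3 + 6 + 27 = 55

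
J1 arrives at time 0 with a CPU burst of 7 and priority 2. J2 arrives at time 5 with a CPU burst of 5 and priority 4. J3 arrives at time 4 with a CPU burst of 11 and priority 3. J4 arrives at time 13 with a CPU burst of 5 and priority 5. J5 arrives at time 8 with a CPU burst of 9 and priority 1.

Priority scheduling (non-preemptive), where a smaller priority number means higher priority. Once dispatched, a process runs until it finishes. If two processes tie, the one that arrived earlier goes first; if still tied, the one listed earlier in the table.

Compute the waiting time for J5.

10

Timeline: | J1 0-7 | J3 7-18 | J5 18-27 | J2 27-32 | J4 32-37 |
Completion: J1=7  J2=32  J3=18  J4=37  J5=27
Turnaround (C−A): J1=7  J2=27  J3=14  J4=24  J5=19
Waiting(J5) = turnaround − burst = 19 − 9 = 10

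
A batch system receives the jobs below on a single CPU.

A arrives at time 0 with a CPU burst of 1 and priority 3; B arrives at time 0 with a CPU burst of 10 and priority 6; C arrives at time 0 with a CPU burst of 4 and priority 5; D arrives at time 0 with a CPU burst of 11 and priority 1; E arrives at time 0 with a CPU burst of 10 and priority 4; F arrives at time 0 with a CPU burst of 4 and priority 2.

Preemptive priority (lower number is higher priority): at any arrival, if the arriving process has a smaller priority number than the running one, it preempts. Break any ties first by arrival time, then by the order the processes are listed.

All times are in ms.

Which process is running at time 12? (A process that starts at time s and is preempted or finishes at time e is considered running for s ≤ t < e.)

Gantt: | D 0-11 | F 11-15 | A 15-16 | E 16-26 | C 26-30 | B 30-40 |
Completion: A=16  B=40  C=30  D=11  E=26  F=15
Turnaround (C−A): A=16  B=40  C=30  D=11  E=26  F=15

F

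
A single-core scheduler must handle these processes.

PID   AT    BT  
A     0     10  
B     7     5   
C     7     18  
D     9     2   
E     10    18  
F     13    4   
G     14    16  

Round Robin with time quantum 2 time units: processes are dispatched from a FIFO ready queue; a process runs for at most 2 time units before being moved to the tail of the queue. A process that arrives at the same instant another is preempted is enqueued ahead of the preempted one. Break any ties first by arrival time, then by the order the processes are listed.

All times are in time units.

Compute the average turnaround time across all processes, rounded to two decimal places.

35.00

Timeline: | A 0-8 | B 8-10 | C 10-12 | A 12-14 | D 14-16 | E 16-18 | B 18-20 | C 20-22 | F 22-24 | G 24-26 | E 26-28 | B 28-29 | C 29-31 | F 31-33 | G 33-35 | E 35-37 | C 37-39 | G 39-41 | E 41-43 | C 43-45 | G 45-47 | E 47-49 | C 49-51 | G 51-53 | E 53-55 | C 55-57 | G 57-59 | E 59-61 | C 61-63 | G 63-65 | E 65-67 | C 67-69 | G 69-71 | E 71-73 |
Completion: A=14  B=29  C=69  D=16  E=73  F=33  G=71
Turnaround (C−A): A=14  B=22  C=62  D=7  E=63  F=20  G=57
Turnaround times: A=14, B=22, C=62, D=7, E=63, F=20, G=57
Average turnaround = (14+22+62+7+63+20+57) / 7 = 245/7 = 35.00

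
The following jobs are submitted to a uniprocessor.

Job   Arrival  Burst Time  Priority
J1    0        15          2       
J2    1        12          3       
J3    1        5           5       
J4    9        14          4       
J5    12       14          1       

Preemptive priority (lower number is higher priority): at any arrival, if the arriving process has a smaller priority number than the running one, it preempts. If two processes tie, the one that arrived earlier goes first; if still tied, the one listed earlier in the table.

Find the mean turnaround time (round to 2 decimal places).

Schedule: | J1 0-12 | J5 12-26 | J1 26-29 | J2 29-41 | J4 41-55 | J3 55-60 |
Completion: J1=29  J2=41  J3=60  J4=55  J5=26
Turnaround times: J1=29, J2=40, J3=59, J4=46, J5=14
Average turnaround = (29+40+59+46+14) / 5 = 188/5 = 37.60

37.60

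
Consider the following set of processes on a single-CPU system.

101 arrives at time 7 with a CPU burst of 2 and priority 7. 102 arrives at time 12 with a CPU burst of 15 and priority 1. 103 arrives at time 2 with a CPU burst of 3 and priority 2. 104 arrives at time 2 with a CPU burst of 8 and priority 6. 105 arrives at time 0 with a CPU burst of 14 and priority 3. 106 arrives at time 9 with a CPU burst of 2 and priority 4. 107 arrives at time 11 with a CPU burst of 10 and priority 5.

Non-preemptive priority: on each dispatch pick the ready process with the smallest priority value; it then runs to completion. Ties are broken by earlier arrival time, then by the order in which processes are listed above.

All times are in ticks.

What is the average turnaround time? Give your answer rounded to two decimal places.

Timeline: | 105 0-14 | 102 14-29 | 103 29-32 | 106 32-34 | 107 34-44 | 104 44-52 | 101 52-54 |
Completion: 101=54  102=29  103=32  104=52  105=14  106=34  107=44
Turnaround (C−A): 101=47  102=17  103=30  104=50  105=14  106=25  107=33
Turnaround times: 101=47, 102=17, 103=30, 104=50, 105=14, 106=25, 107=33
Average turnaround = (47+17+30+50+14+25+33) / 7 = 216/7 = 30.86

30.86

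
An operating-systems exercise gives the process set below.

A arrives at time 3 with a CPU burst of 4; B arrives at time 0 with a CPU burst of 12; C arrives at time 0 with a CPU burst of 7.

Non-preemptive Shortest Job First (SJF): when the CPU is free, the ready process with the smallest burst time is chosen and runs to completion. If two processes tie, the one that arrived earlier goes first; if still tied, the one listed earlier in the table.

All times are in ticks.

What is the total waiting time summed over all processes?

15

Schedule: | C 0-7 | A 7-11 | B 11-23 |
Completion: A=11  B=23  C=7
Waiting = turnaround − burst: A=4, B=11, C=0
Total waiting = 4 + 11 + 0 = 15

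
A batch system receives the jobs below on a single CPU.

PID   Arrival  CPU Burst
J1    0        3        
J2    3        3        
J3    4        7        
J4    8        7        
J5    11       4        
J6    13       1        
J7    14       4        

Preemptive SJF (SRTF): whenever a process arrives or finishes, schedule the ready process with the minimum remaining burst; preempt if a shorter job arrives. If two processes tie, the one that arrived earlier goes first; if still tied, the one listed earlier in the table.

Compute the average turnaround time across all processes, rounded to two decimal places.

7.43

Timeline: | J1 0-3 | J2 3-6 | J3 6-13 | J6 13-14 | J5 14-18 | J7 18-22 | J4 22-29 |
Completion: J1=3  J2=6  J3=13  J4=29  J5=18  J6=14  J7=22
Turnaround (C−A): J1=3  J2=3  J3=9  J4=21  J5=7  J6=1  J7=8
Turnaround times: J1=3, J2=3, J3=9, J4=21, J5=7, J6=1, J7=8
Average turnaround = (3+3+9+21+7+1+8) / 7 = 52/7 = 7.43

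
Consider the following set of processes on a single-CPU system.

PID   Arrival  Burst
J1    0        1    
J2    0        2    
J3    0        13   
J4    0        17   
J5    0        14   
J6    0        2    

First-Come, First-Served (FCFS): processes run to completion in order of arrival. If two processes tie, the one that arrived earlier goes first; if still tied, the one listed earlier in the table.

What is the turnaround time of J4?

33

Gantt: | J1 0-1 | J2 1-3 | J3 3-16 | J4 16-33 | J5 33-47 | J6 47-49 |
Completion: J1=1  J2=3  J3=16  J4=33  J5=47  J6=49
Turnaround (C−A): J1=1  J2=3  J3=16  J4=33  J5=47  J6=49
Turnaround(J4) = completion − arrival = 33 − 0 = 33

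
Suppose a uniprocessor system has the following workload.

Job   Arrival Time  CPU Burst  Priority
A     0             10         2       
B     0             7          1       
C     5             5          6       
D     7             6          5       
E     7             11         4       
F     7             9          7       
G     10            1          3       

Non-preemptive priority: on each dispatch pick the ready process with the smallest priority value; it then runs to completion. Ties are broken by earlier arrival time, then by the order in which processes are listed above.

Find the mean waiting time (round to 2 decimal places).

15.71

Gantt: | B 0-7 | A 7-17 | G 17-18 | E 18-29 | D 29-35 | C 35-40 | F 40-49 |
Completion: A=17  B=7  C=40  D=35  E=29  F=49  G=18
Turnaround (C−A): A=17  B=7  C=35  D=28  E=22  F=42  G=8
Waiting times: A=7, B=0, C=30, D=22, E=11, F=33, G=7
Average waiting = (7+0+30+22+11+33+7) / 7 = 110/7 = 15.71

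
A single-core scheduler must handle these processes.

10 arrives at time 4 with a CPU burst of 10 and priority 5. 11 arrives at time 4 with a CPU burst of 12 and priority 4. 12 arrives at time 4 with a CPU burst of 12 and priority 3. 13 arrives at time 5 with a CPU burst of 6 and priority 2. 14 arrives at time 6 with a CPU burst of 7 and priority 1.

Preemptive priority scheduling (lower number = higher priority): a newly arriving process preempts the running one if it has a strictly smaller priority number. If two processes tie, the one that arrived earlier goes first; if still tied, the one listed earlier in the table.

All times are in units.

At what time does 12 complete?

29

Timeline: | idle 0-4 | 12 4-5 | 13 5-6 | 14 6-13 | 13 13-18 | 12 18-29 | 11 29-41 | 10 41-51 |
Completion: 10=51  11=41  12=29  13=18  14=13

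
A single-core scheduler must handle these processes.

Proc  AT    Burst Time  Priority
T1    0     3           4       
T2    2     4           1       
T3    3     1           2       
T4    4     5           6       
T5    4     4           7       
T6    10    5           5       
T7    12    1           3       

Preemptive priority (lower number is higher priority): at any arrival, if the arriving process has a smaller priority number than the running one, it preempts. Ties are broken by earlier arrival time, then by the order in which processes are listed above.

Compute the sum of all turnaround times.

57

Gantt: | T1 0-2 | T2 2-6 | T3 6-7 | T1 7-8 | T4 8-10 | T6 10-12 | T7 12-13 | T6 13-16 | T4 16-19 | T5 19-23 |
Completion: T1=8  T2=6  T3=7  T4=19  T5=23  T6=16  T7=13
Turnaround = completion − arrival: T1=8, T2=4, T3=4, T4=15, T5=19, T6=6, T7=1
Total turnaround = 8 + 4 + 4 + 15 + 19 + 6 + 1 = 57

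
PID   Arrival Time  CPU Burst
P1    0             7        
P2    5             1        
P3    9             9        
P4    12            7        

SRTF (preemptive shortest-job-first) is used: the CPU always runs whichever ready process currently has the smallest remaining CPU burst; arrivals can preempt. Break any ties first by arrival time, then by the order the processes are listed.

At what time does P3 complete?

18

Gantt: | P1 0-5 | P2 5-6 | P1 6-8 | idle 8-9 | P3 9-18 | P4 18-25 |
Completion: P1=8  P2=6  P3=18  P4=25
Turnaround (C−A): P1=8  P2=1  P3=9  P4=13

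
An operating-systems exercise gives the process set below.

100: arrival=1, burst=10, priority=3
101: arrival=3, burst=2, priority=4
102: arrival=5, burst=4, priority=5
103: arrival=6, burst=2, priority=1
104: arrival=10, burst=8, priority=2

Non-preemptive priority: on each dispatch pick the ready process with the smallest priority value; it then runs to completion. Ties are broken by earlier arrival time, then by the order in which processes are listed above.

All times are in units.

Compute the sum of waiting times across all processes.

44

Schedule: | idle 0-1 | 100 1-11 | 103 11-13 | 104 13-21 | 101 21-23 | 102 23-27 |
Completion: 100=11  101=23  102=27  103=13  104=21
Waiting = turnaround − burst: 100=0, 101=18, 102=18, 103=5, 104=3
Total waiting = 0 + 18 + 18 + 5 + 3 = 44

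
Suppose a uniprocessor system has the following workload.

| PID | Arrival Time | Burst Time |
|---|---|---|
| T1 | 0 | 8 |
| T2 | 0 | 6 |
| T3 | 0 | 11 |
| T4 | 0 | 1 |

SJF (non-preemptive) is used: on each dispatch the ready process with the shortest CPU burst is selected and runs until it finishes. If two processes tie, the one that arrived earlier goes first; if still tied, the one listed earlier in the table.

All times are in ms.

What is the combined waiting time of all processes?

Gantt: | T4 0-1 | T2 1-7 | T1 7-15 | T3 15-26 |
Completion: T1=15  T2=7  T3=26  T4=1
Turnaround (C−A): T1=15  T2=7  T3=26  T4=1
Waiting = turnaround − burst: T1=7, T2=1, T3=15, T4=0
Total waiting = 7 + 1 + 15 + 0 = 23

23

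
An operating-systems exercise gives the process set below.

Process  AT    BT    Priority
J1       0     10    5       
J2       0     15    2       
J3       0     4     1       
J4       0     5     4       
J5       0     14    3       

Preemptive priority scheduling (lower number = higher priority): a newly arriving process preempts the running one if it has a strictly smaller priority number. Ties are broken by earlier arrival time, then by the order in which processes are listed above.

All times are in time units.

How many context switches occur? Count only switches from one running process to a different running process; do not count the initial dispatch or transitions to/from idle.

Timeline: | J3 0-4 | J2 4-19 | J5 19-33 | J4 33-38 | J1 38-48 |
Completion: J1=48  J2=19  J3=4  J4=38  J5=33
Turnaround (C−A): J1=48  J2=19  J3=4  J4=38  J5=33

4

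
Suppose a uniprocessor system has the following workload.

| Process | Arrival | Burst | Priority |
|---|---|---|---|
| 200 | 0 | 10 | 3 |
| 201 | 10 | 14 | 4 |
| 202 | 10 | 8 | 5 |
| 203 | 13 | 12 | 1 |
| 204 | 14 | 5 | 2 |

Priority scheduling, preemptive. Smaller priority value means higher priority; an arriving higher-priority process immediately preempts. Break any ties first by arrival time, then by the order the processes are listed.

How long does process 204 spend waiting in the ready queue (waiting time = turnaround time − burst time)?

11

Gantt: | 200 0-10 | 201 10-13 | 203 13-25 | 204 25-30 | 201 30-41 | 202 41-49 |
Completion: 200=10  201=41  202=49  203=25  204=30
Turnaround (C−A): 200=10  201=31  202=39  203=12  204=16
Waiting(204) = turnaround − burst = 16 − 5 = 11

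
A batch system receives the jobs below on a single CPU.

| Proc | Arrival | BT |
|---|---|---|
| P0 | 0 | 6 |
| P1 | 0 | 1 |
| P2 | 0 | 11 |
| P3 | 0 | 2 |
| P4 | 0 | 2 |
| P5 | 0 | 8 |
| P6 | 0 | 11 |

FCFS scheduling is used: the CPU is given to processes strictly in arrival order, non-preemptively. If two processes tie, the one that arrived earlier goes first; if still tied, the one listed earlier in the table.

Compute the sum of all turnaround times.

144

Gantt: | P0 0-6 | P1 6-7 | P2 7-18 | P3 18-20 | P4 20-22 | P5 22-30 | P6 30-41 |
Completion: P0=6  P1=7  P2=18  P3=20  P4=22  P5=30  P6=41
Turnaround = completion − arrival: P0=6, P1=7, P2=18, P3=20, P4=22, P5=30, P6=41
Total turnaround = 6 + 7 + 18 + 20 + 22 + 30 + 41 = 144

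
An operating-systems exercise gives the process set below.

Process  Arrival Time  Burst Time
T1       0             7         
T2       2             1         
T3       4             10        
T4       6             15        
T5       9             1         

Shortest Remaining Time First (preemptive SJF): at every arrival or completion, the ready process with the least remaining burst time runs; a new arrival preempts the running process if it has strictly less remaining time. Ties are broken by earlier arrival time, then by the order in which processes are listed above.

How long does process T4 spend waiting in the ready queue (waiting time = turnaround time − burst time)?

Gantt: | T1 0-2 | T2 2-3 | T1 3-8 | T3 8-9 | T5 9-10 | T3 10-19 | T4 19-34 |
Completion: T1=8  T2=3  T3=19  T4=34  T5=10
Turnaround (C−A): T1=8  T2=1  T3=15  T4=28  T5=1
Waiting(T4) = turnaround − burst = 28 − 15 = 13

13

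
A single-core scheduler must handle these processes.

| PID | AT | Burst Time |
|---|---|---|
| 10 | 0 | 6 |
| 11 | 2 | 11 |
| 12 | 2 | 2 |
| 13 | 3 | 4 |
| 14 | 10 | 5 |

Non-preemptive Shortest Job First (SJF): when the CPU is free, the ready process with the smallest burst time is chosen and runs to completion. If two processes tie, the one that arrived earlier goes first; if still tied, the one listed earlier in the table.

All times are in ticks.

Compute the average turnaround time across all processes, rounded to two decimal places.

Gantt: | 10 0-6 | 12 6-8 | 13 8-12 | 14 12-17 | 11 17-28 |
Completion: 10=6  11=28  12=8  13=12  14=17
Turnaround (C−A): 10=6  11=26  12=6  13=9  14=7
Turnaround times: 10=6, 11=26, 12=6, 13=9, 14=7
Average turnaround = (6+26+6+9+7) / 5 = 54/5 = 10.80

10.80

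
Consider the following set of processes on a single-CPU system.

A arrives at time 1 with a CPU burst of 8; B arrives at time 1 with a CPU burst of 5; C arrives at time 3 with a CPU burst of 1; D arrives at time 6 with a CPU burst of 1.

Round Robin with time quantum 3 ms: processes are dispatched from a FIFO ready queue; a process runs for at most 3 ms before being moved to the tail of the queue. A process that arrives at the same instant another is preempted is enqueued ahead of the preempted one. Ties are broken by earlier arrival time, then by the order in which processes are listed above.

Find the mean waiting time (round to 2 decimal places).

6.00

Timeline: | idle 0-1 | A 1-4 | B 4-7 | C 7-8 | A 8-11 | D 11-12 | B 12-14 | A 14-16 |
Completion: A=16  B=14  C=8  D=12
Waiting times: A=7, B=8, C=4, D=5
Average waiting = (7+8+4+5) / 4 = 24/4 = 6.00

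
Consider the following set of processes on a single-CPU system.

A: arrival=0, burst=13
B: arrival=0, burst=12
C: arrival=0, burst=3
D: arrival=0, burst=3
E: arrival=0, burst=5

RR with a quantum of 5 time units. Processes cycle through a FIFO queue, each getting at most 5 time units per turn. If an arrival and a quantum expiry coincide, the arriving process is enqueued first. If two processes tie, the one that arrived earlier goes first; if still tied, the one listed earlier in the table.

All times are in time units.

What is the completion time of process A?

Gantt: | A 0-5 | B 5-10 | C 10-13 | D 13-16 | E 16-21 | A 21-26 | B 26-31 | A 31-34 | B 34-36 |
Completion: A=34  B=36  C=13  D=16  E=21

34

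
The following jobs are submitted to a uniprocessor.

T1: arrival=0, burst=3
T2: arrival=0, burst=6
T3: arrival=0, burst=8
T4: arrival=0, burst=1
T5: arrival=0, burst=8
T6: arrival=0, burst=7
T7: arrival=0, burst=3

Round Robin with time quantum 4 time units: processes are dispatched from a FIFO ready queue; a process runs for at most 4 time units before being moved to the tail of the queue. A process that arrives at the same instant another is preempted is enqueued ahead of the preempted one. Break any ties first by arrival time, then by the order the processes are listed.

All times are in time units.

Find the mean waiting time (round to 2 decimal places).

17.86

Gantt: | T1 0-3 | T2 3-7 | T3 7-11 | T4 11-12 | T5 12-16 | T6 16-20 | T7 20-23 | T2 23-25 | T3 25-29 | T5 29-33 | T6 33-36 |
Completion: T1=3  T2=25  T3=29  T4=12  T5=33  T6=36  T7=23
Turnaround (C−A): T1=3  T2=25  T3=29  T4=12  T5=33  T6=36  T7=23
Waiting times: T1=0, T2=19, T3=21, T4=11, T5=25, T6=29, T7=20
Average waiting = (0+19+21+11+25+29+20) / 7 = 125/7 = 17.86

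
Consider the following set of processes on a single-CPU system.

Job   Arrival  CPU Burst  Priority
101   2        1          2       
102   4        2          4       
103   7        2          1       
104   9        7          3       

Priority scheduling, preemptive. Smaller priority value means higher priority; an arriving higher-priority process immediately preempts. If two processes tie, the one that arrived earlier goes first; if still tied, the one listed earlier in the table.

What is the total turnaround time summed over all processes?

12

Gantt: | idle 0-2 | 101 2-3 | idle 3-4 | 102 4-6 | idle 6-7 | 103 7-9 | 104 9-16 |
Completion: 101=3  102=6  103=9  104=16
Turnaround = completion − arrival: 101=1, 102=2, 103=2, 104=7
Total turnaround = 1 + 2 + 2 + 7 = 12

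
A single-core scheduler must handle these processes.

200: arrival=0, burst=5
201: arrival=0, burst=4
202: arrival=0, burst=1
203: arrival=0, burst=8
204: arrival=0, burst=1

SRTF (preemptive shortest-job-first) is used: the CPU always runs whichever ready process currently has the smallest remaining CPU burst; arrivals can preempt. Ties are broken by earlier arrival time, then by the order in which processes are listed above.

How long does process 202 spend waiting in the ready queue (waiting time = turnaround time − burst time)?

Timeline: | 202 0-1 | 204 1-2 | 201 2-6 | 200 6-11 | 203 11-19 |
Completion: 200=11  201=6  202=1  203=19  204=2
Turnaround (C−A): 200=11  201=6  202=1  203=19  204=2
Waiting(202) = turnaround − burst = 1 − 1 = 0

0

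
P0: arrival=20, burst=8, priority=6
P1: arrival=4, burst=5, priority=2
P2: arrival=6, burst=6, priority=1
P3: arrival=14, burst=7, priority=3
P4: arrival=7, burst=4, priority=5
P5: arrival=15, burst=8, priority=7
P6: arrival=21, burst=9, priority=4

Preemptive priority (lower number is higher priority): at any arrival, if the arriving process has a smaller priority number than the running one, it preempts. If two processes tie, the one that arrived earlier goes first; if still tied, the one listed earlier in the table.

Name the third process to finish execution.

Timeline: | idle 0-4 | P1 4-6 | P2 6-12 | P1 12-15 | P3 15-22 | P6 22-31 | P4 31-35 | P0 35-43 | P5 43-51 |
Completion: P0=43  P1=15  P2=12  P3=22  P4=35  P5=51  P6=31
Turnaround (C−A): P0=23  P1=11  P2=6  P3=8  P4=28  P5=36  P6=10
Finish order: P2 → P1 → P3 → P6 → P4 → P0 → P5

P3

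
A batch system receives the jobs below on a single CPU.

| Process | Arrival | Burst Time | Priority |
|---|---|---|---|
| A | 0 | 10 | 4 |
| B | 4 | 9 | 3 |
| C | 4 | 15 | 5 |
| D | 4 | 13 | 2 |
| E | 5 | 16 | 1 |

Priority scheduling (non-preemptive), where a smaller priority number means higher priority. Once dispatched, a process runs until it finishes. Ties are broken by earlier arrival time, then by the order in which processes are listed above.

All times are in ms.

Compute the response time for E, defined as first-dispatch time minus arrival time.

Gantt: | A 0-10 | E 10-26 | D 26-39 | B 39-48 | C 48-63 |
Completion: A=10  B=48  C=63  D=39  E=26
Turnaround (C−A): A=10  B=44  C=59  D=35  E=21
Response(E) = first start − arrival = 10 − 5 = 5

5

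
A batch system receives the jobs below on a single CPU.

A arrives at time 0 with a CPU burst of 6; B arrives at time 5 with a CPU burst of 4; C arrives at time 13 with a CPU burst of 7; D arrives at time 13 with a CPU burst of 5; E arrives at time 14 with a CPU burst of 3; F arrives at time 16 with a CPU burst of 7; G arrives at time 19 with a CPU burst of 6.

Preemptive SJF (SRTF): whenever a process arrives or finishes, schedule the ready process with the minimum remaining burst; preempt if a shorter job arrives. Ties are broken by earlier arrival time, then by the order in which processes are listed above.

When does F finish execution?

41

Timeline: | A 0-6 | B 6-10 | idle 10-13 | D 13-14 | E 14-17 | D 17-21 | G 21-27 | C 27-34 | F 34-41 |
Completion: A=6  B=10  C=34  D=21  E=17  F=41  G=27
Turnaround (C−A): A=6  B=5  C=21  D=8  E=3  F=25  G=8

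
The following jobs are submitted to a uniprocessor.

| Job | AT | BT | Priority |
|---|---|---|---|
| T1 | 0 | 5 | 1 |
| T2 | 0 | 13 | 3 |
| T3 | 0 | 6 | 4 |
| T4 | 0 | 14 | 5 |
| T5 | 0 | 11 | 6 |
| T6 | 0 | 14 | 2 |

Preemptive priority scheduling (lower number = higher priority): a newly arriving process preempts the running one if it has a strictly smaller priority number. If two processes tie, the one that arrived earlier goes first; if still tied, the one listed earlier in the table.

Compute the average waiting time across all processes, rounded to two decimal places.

24.33

Timeline: | T1 0-5 | T6 5-19 | T2 19-32 | T3 32-38 | T4 38-52 | T5 52-63 |
Completion: T1=5  T2=32  T3=38  T4=52  T5=63  T6=19
Waiting times: T1=0, T2=19, T3=32, T4=38, T5=52, T6=5
Average waiting = (0+19+32+38+52+5) / 6 = 146/6 = 24.33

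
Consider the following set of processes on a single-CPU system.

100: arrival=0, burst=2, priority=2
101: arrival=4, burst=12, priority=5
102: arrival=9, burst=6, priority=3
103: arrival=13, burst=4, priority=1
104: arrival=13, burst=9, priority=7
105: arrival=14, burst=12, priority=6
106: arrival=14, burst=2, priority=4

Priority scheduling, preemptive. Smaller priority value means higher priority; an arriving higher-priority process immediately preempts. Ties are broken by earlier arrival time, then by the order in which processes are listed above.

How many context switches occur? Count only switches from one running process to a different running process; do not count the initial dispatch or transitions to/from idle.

Schedule: | 100 0-2 | idle 2-4 | 101 4-9 | 102 9-13 | 103 13-17 | 102 17-19 | 106 19-21 | 101 21-28 | 105 28-40 | 104 40-49 |
Completion: 100=2  101=28  102=19  103=17  104=49  105=40  106=21
Turnaround (C−A): 100=2  101=24  102=10  103=4  104=36  105=26  106=7

7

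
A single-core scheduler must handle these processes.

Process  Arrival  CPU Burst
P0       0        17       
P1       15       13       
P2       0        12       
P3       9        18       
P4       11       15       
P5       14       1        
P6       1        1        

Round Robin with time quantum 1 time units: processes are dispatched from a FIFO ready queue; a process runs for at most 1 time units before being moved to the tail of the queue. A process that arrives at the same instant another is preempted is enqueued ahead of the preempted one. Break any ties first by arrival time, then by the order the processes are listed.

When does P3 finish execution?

Schedule: | P0 0-1 | P2 1-2 | P6 2-3 | P0 3-4 | P2 4-5 | P0 5-6 | P2 6-7 | P0 7-8 | P2 8-9 | P0 9-10 | P3 10-11 | P2 11-12 | P0 12-13 | P4 13-14 | P3 14-15 | P2 15-16 | P0 16-17 | P5 17-18 | P4 18-19 | P1 19-20 | P3 20-21 | P2 21-22 | P0 22-23 | P4 23-24 | P1 24-25 | P3 25-26 | P2 26-27 | P0 27-28 | P4 28-29 | P1 29-30 | P3 30-31 | P2 31-32 | P0 32-33 | P4 33-34 | P1 34-35 | P3 35-36 | P2 36-37 | P0 37-38 | P4 38-39 | P1 39-40 | P3 40-41 | P2 41-42 | P0 42-43 | P4 43-44 | P1 44-45 | P3 45-46 | P2 46-47 | P0 47-48 | P4 48-49 | P1 49-50 | P3 50-51 | P0 51-52 | P4 52-53 | P1 53-54 | P3 54-55 | P0 55-56 | P4 56-57 | P1 57-58 | P3 58-59 | P0 59-60 | P4 60-61 | P1 61-62 | P3 62-63 | P0 63-64 | P4 64-65 | P1 65-66 | P3 66-67 | P4 67-68 | P1 68-69 | P3 69-70 | P4 70-71 | P1 71-72 | P3 72-73 | P4 73-74 | P3 74-77 |
Completion: P0=64  P1=72  P2=47  P3=77  P4=74  P5=18  P6=3
Turnaround (C−A): P0=64  P1=57  P2=47  P3=68  P4=63  P5=4  P6=2

77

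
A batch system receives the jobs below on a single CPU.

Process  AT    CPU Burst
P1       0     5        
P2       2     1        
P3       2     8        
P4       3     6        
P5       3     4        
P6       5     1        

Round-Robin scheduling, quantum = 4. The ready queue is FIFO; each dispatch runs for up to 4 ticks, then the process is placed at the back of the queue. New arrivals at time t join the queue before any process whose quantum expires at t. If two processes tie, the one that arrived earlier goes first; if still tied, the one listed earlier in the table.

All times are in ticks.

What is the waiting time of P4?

Schedule: | P1 0-4 | P2 4-5 | P3 5-9 | P4 9-13 | P5 13-17 | P1 17-18 | P6 18-19 | P3 19-23 | P4 23-25 |
Completion: P1=18  P2=5  P3=23  P4=25  P5=17  P6=19
Waiting(P4) = turnaround − burst = 22 − 6 = 16

16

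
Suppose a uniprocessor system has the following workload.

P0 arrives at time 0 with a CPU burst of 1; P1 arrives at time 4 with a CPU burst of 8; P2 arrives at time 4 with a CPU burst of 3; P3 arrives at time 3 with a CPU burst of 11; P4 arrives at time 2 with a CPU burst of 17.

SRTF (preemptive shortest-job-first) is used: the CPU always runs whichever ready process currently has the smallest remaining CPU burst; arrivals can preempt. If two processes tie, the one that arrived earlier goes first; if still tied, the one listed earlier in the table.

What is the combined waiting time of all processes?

36

Schedule: | P0 0-1 | idle 1-2 | P4 2-3 | P3 3-4 | P2 4-7 | P1 7-15 | P3 15-25 | P4 25-41 |
Completion: P0=1  P1=15  P2=7  P3=25  P4=41
Turnaround (C−A): P0=1  P1=11  P2=3  P3=22  P4=39
Waiting = turnaround − burst: P0=0, P1=3, P2=0, P3=11, P4=22
Total waiting = 0 + 3 + 0 + 11 + 22 = 36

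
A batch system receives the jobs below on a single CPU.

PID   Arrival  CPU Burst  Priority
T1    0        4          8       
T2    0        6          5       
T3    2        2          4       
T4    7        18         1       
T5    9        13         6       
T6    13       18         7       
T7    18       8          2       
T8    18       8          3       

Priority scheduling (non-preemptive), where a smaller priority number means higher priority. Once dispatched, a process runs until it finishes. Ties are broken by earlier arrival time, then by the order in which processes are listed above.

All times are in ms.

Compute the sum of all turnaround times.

254

Timeline: | T2 0-6 | T3 6-8 | T4 8-26 | T7 26-34 | T8 34-42 | T5 42-55 | T6 55-73 | T1 73-77 |
Completion: T1=77  T2=6  T3=8  T4=26  T5=55  T6=73  T7=34  T8=42
Turnaround (C−A): T1=77  T2=6  T3=6  T4=19  T5=46  T6=60  T7=16  T8=24
Turnaround = completion − arrival: T1=77, T2=6, T3=6, T4=19, T5=46, T6=60, T7=16, T8=24
Total turnaround = 77 + 6 + 6 + 19 + 46 + 60 + 16 + 24 = 254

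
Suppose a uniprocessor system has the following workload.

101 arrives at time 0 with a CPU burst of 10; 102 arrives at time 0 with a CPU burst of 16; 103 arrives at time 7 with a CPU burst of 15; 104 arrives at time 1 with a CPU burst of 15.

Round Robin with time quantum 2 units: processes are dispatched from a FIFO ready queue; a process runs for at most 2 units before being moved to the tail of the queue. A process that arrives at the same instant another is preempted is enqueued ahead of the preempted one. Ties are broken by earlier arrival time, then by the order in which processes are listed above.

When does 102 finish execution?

52

Gantt: | 101 0-2 | 102 2-4 | 104 4-6 | 101 6-8 | 102 8-10 | 104 10-12 | 103 12-14 | 101 14-16 | 102 16-18 | 104 18-20 | 103 20-22 | 101 22-24 | 102 24-26 | 104 26-28 | 103 28-30 | 101 30-32 | 102 32-34 | 104 34-36 | 103 36-38 | 102 38-40 | 104 40-42 | 103 42-44 | 102 44-46 | 104 46-48 | 103 48-50 | 102 50-52 | 104 52-53 | 103 53-56 |
Completion: 101=32  102=52  103=56  104=53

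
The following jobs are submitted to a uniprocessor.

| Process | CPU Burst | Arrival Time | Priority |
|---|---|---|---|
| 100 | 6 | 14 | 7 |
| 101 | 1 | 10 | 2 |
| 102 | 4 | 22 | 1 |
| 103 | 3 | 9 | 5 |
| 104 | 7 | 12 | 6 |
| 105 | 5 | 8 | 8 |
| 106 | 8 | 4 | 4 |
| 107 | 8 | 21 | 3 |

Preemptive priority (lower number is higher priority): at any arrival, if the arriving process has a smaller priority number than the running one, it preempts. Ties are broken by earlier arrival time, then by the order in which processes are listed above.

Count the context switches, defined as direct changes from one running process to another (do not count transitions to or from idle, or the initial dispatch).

10

Schedule: | idle 0-4 | 106 4-10 | 101 10-11 | 106 11-13 | 103 13-16 | 104 16-21 | 107 21-22 | 102 22-26 | 107 26-33 | 104 33-35 | 100 35-41 | 105 41-46 |
Completion: 100=41  101=11  102=26  103=16  104=35  105=46  106=13  107=33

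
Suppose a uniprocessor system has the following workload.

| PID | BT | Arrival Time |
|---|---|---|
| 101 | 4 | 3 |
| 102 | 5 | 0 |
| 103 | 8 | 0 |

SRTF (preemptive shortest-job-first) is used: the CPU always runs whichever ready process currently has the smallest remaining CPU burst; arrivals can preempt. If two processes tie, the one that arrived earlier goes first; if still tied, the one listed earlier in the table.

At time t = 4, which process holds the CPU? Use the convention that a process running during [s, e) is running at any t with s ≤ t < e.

102

Schedule: | 102 0-5 | 101 5-9 | 103 9-17 |
Completion: 101=9  102=5  103=17
Turnaround (C−A): 101=6  102=5  103=17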